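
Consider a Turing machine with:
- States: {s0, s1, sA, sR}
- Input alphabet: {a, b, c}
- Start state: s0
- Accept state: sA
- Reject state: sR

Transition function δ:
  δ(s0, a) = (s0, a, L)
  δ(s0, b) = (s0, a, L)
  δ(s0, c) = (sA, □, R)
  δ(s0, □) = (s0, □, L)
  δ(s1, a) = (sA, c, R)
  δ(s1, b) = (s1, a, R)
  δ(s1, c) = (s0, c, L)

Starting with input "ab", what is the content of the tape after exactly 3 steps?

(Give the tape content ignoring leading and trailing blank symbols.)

Execution trace:
Initial: [s0]ab
Step 1: δ(s0, a) = (s0, a, L) → [s0]□ab
Step 2: δ(s0, □) = (s0, □, L) → [s0]□□ab
Step 3: δ(s0, □) = (s0, □, L) → [s0]□□□ab

After 3 steps, the tape (ignoring leading/trailing blanks) is: ab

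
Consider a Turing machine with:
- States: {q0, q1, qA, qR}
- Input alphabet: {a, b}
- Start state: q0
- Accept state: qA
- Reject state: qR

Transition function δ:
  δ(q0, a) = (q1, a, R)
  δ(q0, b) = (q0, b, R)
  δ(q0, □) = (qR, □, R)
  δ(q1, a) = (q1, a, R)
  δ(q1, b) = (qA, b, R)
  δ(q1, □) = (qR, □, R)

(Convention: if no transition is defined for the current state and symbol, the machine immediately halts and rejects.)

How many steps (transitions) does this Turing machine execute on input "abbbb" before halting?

Execution trace:
Initial: [q0]abbbb
Step 1: δ(q0, a) = (q1, a, R) → a[q1]bbbb
Step 2: δ(q1, b) = (qA, b, R) → ab[qA]bbb

The machine reaches the accept state qA and halts.

The machine executed 2 steps before halting.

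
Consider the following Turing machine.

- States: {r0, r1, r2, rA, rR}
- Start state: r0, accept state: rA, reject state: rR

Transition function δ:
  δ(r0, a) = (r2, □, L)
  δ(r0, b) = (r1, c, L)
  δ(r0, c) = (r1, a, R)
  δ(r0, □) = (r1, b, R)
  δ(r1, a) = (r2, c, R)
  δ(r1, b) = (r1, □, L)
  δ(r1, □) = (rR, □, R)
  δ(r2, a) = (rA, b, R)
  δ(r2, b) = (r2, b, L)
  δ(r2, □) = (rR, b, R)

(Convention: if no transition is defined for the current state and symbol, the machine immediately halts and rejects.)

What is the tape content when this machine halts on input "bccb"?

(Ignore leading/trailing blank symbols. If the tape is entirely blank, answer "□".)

Execution trace:
Initial: [r0]bccb
Step 1: δ(r0, b) = (r1, c, L) → [r1]□cccb
Step 2: δ(r1, □) = (rR, □, R) → □[rR]cccb

The machine reaches the reject state rR and halts.

Final tape (ignoring leading/trailing blanks): cccb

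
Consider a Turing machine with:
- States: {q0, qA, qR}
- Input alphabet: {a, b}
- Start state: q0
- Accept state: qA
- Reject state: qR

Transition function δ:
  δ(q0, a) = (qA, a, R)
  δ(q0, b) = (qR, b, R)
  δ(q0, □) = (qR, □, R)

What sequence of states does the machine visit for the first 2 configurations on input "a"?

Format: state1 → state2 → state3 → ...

Execution trace:
Initial: [q0]a
Step 1: δ(q0, a) = (qA, a, R) → a[qA]□

The machine reaches the accept state qA and halts.

State sequence: q0 → qA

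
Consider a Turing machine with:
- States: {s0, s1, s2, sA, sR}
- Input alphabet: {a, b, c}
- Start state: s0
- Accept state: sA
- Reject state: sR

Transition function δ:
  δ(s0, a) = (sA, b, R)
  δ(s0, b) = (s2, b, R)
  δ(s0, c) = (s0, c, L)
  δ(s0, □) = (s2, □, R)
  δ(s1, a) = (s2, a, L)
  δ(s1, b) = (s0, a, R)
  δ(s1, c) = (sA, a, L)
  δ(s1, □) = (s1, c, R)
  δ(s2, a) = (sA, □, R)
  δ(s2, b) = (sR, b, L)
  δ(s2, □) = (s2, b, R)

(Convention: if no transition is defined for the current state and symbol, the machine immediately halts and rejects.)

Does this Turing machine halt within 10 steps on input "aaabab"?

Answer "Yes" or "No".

Execution trace:
Initial: [s0]aaabab
Step 1: δ(s0, a) = (sA, b, R) → b[sA]aabab

The machine reaches the accept state sA and halts.
The machine halted after 1 step (within the 10-step bound).

Answer: Yes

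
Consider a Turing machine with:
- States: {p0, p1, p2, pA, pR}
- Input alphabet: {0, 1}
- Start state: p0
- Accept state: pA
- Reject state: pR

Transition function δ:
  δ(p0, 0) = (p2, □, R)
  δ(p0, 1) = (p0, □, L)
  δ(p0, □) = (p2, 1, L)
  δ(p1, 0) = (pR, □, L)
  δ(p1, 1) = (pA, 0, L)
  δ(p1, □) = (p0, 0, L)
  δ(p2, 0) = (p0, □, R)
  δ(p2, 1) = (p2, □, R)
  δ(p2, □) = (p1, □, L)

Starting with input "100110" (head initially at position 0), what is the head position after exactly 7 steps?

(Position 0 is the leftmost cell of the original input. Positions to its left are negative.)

Execution trace (head position shown):
Step 0: [p0]100110  (head at position 0)
Step 1: move left → [p0]□□00110  (head at position -1)
Step 2: move left → [p2]□1□00110  (head at position -2)
Step 3: move left → [p1]□□1□00110  (head at position -3)
Step 4: move left → [p0]□0□1□00110  (head at position -4)
Step 5: move left → [p2]□10□1□00110  (head at position -5)
Step 6: move left → [p1]□□10□1□00110  (head at position -6)
Step 7: move left → [p0]□0□10□1□00110  (head at position -7)

After 7 steps, the head is at position -7.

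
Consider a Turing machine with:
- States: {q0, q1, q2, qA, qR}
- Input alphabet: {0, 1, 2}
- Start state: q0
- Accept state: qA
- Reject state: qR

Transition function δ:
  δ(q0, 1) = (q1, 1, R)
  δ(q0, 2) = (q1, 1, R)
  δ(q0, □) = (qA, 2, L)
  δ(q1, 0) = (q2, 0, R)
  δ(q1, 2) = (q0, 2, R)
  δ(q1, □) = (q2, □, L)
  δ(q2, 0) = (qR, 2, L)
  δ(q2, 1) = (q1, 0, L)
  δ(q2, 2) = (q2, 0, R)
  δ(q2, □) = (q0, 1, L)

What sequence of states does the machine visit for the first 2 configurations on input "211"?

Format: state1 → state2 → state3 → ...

Execution trace:
Initial: [q0]211
Step 1: δ(q0, 2) = (q1, 1, R) → 1[q1]11

No transition is defined for δ(q1, 1). By convention the machine halts and rejects.

State sequence: q0 → q1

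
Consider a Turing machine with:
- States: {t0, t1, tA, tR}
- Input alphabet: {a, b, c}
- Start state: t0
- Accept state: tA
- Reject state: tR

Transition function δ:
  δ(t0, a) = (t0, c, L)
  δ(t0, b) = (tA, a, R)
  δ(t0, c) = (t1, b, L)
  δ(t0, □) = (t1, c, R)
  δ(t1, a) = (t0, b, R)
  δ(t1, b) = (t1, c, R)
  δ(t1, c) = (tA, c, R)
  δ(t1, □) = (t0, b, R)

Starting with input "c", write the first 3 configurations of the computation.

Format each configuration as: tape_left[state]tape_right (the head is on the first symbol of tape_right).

Transitions applied:
Step 1: δ(t0, c) = (t1, b, L)
Step 2: δ(t1, □) = (t0, b, R)

The first 3 configurations are:
[t0]c ⊢ [t1]□b ⊢ b[t0]b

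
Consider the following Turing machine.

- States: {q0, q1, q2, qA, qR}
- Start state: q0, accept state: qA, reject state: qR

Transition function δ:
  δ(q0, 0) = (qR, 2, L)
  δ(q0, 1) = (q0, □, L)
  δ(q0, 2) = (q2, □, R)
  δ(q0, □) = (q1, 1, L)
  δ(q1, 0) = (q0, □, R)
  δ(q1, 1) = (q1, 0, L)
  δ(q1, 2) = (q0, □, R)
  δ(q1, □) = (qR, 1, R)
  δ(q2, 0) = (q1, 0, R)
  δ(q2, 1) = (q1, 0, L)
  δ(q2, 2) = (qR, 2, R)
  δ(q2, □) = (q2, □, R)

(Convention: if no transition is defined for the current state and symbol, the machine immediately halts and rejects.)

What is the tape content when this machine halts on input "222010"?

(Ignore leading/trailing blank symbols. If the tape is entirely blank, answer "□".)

Execution trace:
Initial: [q0]222010
Step 1: δ(q0, 2) = (q2, □, R) → □[q2]22010
Step 2: δ(q2, 2) = (qR, 2, R) → □2[qR]2010

The machine reaches the reject state qR and halts.

Final tape (ignoring leading/trailing blanks): 22010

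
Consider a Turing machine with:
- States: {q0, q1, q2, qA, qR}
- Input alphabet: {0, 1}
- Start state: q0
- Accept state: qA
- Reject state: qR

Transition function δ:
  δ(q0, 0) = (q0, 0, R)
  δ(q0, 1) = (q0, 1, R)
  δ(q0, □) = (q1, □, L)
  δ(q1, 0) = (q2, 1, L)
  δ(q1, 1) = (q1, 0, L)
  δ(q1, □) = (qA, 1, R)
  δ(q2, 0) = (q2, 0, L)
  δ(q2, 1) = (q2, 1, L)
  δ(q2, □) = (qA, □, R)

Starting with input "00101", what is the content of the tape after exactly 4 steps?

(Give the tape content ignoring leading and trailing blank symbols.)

Execution trace:
Initial: [q0]00101
Step 1: δ(q0, 0) = (q0, 0, R) → 0[q0]0101
Step 2: δ(q0, 0) = (q0, 0, R) → 00[q0]101
Step 3: δ(q0, 1) = (q0, 1, R) → 001[q0]01
Step 4: δ(q0, 0) = (q0, 0, R) → 0010[q0]1

After 4 steps, the tape (ignoring leading/trailing blanks) is: 00101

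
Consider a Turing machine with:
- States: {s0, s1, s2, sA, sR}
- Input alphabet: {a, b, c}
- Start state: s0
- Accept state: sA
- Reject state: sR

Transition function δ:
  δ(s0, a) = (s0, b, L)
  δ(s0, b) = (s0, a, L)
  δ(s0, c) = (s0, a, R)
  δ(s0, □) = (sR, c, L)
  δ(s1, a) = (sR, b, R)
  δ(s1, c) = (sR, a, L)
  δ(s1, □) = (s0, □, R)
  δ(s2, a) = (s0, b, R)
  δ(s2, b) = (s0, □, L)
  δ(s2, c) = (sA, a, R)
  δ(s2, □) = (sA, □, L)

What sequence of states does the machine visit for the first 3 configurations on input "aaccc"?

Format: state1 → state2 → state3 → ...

Execution trace:
Initial: [s0]aaccc
Step 1: δ(s0, a) = (s0, b, L) → [s0]□baccc
Step 2: δ(s0, □) = (sR, c, L) → [sR]□cbaccc

The machine reaches the reject state sR and halts.

State sequence: s0 → s0 → sR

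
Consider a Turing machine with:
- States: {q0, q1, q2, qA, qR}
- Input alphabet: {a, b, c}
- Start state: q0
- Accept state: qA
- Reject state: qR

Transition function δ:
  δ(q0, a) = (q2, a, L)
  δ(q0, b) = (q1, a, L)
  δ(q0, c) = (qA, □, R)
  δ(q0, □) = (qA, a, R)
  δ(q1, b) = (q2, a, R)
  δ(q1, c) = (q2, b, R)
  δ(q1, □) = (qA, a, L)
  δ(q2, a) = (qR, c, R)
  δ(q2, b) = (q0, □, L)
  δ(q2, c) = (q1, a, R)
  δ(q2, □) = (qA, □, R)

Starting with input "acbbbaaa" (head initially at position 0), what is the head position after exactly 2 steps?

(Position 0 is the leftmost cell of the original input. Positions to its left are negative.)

Execution trace (head position shown):
Step 0: [q0]acbbbaaa  (head at position 0)
Step 1: move left → [q2]□acbbbaaa  (head at position -1)
Step 2: move right → □[qA]acbbbaaa  (head at position 0)

After 2 steps, the head is at position 0.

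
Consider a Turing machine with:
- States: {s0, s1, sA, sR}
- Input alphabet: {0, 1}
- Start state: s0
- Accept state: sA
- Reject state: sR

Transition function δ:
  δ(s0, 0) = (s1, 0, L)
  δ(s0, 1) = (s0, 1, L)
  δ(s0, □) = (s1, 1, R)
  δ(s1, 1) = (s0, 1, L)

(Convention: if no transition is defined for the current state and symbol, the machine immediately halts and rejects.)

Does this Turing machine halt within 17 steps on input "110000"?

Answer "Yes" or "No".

Execution trace:
Initial: [s0]110000
Step 1: δ(s0, 1) = (s0, 1, L) → [s0]□110000
Step 2: δ(s0, □) = (s1, 1, R) → 1[s1]110000
Step 3: δ(s1, 1) = (s0, 1, L) → [s0]1110000
Step 4: δ(s0, 1) = (s0, 1, L) → [s0]□1110000
Step 5: δ(s0, □) = (s1, 1, R) → 1[s1]1110000
Step 6: δ(s1, 1) = (s0, 1, L) → [s0]11110000
Step 7: δ(s0, 1) = (s0, 1, L) → [s0]□11110000
Step 8: δ(s0, □) = (s1, 1, R) → 1[s1]11110000
Step 9: δ(s1, 1) = (s0, 1, L) → [s0]111110000
Step 10: δ(s0, 1) = (s0, 1, L) → [s0]□111110000
Step 11: δ(s0, □) = (s1, 1, R) → 1[s1]111110000
Step 12: δ(s1, 1) = (s0, 1, L) → [s0]1111110000
Step 13: δ(s0, 1) = (s0, 1, L) → [s0]□1111110000
Step 14: δ(s0, □) = (s1, 1, R) → 1[s1]1111110000
Step 15: δ(s1, 1) = (s0, 1, L) → [s0]11111110000
Step 16: δ(s0, 1) = (s0, 1, L) → [s0]□11111110000
Step 17: δ(s0, □) = (s1, 1, R) → 1[s1]11111110000

The machine has not reached a halting state after 17 steps.
The machine did not halt within the 17-step bound.

Answer: No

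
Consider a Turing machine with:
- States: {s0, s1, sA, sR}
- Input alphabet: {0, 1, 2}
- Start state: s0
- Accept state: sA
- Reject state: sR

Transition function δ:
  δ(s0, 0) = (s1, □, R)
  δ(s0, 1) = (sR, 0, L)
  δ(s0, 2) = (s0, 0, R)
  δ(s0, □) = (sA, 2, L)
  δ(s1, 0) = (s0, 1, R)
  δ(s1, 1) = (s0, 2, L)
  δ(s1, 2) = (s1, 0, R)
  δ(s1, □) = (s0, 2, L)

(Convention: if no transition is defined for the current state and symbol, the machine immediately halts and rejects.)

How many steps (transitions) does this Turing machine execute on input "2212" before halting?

Execution trace:
Initial: [s0]2212
Step 1: δ(s0, 2) = (s0, 0, R) → 0[s0]212
Step 2: δ(s0, 2) = (s0, 0, R) → 00[s0]12
Step 3: δ(s0, 1) = (sR, 0, L) → 0[sR]002

The machine reaches the reject state sR and halts.

The machine executed 3 steps before halting.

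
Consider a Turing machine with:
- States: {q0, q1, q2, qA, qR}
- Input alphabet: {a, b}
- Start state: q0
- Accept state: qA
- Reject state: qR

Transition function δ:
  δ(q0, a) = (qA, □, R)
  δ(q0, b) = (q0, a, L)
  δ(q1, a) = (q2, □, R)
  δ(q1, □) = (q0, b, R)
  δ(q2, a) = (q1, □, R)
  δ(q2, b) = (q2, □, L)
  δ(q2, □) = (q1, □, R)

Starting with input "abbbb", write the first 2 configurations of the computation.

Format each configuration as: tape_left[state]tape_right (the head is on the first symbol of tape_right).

Transitions applied:
Step 1: δ(q0, a) = (qA, □, R)

The first 2 configurations are:
[q0]abbbb ⊢ □[qA]bbbb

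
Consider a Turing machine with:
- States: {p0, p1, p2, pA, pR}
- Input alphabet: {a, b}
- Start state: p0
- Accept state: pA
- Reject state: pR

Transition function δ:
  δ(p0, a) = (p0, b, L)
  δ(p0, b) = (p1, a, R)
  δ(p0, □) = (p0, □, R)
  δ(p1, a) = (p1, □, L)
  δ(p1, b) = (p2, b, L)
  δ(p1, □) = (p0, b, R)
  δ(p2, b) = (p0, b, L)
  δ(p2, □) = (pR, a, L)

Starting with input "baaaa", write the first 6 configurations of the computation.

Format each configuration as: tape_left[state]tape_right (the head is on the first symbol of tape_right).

Transitions applied:
Step 1: δ(p0, b) = (p1, a, R)
Step 2: δ(p1, a) = (p1, □, L)
Step 3: δ(p1, a) = (p1, □, L)
Step 4: δ(p1, □) = (p0, b, R)
Step 5: δ(p0, □) = (p0, □, R)

The first 6 configurations are:
[p0]baaaa ⊢ a[p1]aaaa ⊢ [p1]a□aaa ⊢ [p1]□□□aaa ⊢ b[p0]□□aaa ⊢ b□[p0]□aaa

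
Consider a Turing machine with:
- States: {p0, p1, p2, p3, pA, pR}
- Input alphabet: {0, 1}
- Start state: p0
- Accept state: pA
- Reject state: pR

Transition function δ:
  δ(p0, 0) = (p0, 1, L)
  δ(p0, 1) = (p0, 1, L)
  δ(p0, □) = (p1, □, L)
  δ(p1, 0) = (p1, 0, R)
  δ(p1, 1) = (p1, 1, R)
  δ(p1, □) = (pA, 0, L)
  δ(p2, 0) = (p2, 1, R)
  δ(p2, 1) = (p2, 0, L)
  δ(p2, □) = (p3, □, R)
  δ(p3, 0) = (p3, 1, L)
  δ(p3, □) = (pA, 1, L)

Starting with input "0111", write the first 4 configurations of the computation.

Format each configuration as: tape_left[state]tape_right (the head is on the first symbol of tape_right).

Transitions applied:
Step 1: δ(p0, 0) = (p0, 1, L)
Step 2: δ(p0, □) = (p1, □, L)
Step 3: δ(p1, □) = (pA, 0, L)

The first 4 configurations are:
[p0]0111 ⊢ [p0]□1111 ⊢ [p1]□□1111 ⊢ [pA]□0□1111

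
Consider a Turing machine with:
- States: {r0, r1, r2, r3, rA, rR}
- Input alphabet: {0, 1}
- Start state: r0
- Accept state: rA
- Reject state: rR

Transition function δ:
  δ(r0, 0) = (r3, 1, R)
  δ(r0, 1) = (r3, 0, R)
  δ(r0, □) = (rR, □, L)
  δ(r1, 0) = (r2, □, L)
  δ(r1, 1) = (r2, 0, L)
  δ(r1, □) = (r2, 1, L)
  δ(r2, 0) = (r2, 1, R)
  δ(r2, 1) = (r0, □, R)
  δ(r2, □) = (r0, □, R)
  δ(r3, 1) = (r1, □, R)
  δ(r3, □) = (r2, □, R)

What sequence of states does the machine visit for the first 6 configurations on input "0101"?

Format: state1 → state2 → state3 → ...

Execution trace:
Initial: [r0]0101
Step 1: δ(r0, 0) = (r3, 1, R) → 1[r3]101
Step 2: δ(r3, 1) = (r1, □, R) → 1□[r1]01
Step 3: δ(r1, 0) = (r2, □, L) → 1[r2]□□1
Step 4: δ(r2, □) = (r0, □, R) → 1□[r0]□1
Step 5: δ(r0, □) = (rR, □, L) → 1[rR]□□1

The machine reaches the reject state rR and halts.

State sequence: r0 → r3 → r1 → r2 → r0 → rR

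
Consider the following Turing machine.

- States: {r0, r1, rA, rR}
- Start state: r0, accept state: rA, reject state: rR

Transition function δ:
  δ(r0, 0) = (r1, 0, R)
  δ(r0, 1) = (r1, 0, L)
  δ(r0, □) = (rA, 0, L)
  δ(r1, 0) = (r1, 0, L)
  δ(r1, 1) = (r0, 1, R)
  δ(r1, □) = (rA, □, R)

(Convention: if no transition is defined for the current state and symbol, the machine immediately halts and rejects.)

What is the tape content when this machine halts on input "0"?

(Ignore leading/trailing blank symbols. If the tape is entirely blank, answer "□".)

Execution trace:
Initial: [r0]0
Step 1: δ(r0, 0) = (r1, 0, R) → 0[r1]□
Step 2: δ(r1, □) = (rA, □, R) → 0□[rA]□

The machine reaches the accept state rA and halts.

Final tape (ignoring leading/trailing blanks): 0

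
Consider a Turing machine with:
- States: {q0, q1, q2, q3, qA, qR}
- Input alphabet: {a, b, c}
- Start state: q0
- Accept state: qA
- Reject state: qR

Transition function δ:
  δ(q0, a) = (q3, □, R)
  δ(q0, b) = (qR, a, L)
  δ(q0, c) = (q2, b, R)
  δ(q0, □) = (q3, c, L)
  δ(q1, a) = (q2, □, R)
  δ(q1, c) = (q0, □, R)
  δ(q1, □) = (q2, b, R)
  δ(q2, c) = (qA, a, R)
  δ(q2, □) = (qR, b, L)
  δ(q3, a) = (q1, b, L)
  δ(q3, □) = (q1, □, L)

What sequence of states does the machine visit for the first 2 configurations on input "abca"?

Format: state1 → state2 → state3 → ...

Execution trace:
Initial: [q0]abca
Step 1: δ(q0, a) = (q3, □, R) → □[q3]bca

No transition is defined for δ(q3, b). By convention the machine halts and rejects.

State sequence: q0 → q3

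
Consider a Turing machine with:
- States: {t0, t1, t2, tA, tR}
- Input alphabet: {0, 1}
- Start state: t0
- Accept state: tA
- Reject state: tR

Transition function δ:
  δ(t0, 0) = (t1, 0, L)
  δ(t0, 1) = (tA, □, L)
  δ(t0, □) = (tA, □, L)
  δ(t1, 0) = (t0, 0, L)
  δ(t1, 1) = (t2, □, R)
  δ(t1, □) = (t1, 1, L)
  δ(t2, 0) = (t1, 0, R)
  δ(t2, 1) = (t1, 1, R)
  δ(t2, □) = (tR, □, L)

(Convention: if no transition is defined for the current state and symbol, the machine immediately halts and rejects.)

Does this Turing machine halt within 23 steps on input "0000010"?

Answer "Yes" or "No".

Execution trace:
Initial: [t0]0000010
Step 1: δ(t0, 0) = (t1, 0, L) → [t1]□0000010
Step 2: δ(t1, □) = (t1, 1, L) → [t1]□10000010
Step 3: δ(t1, □) = (t1, 1, L) → [t1]□110000010
Step 4: δ(t1, □) = (t1, 1, L) → [t1]□1110000010
Step 5: δ(t1, □) = (t1, 1, L) → [t1]□11110000010
Step 6: δ(t1, □) = (t1, 1, L) → [t1]□111110000010
Step 7: δ(t1, □) = (t1, 1, L) → [t1]□1111110000010
Step 8: δ(t1, □) = (t1, 1, L) → [t1]□11111110000010
Step 9: δ(t1, □) = (t1, 1, L) → [t1]□111111110000010
Step 10: δ(t1, □) = (t1, 1, L) → [t1]□1111111110000010
Step 11: δ(t1, □) = (t1, 1, L) → [t1]□11111111110000010
Step 12: δ(t1, □) = (t1, 1, L) → [t1]□111111111110000010
Step 13: δ(t1, □) = (t1, 1, L) → [t1]□1111111111110000010
Step 14: δ(t1, □) = (t1, 1, L) → [t1]□11111111111110000010
Step 15: δ(t1, □) = (t1, 1, L) → [t1]□111111111111110000010
Step 16: δ(t1, □) = (t1, 1, L) → [t1]□1111111111111110000010
Step 17: δ(t1, □) = (t1, 1, L) → [t1]□11111111111111110000010
Step 18: δ(t1, □) = (t1, 1, L) → [t1]□111111111111111110000010
Step 19: δ(t1, □) = (t1, 1, L) → [t1]□1111111111111111110000010
Step 20: δ(t1, □) = (t1, 1, L) → [t1]□11111111111111111110000010
Step 21: δ(t1, □) = (t1, 1, L) → [t1]□111111111111111111110000010
Step 22: δ(t1, □) = (t1, 1, L) → [t1]□1111111111111111111110000010
Step 23: δ(t1, □) = (t1, 1, L) → [t1]□11111111111111111111110000010

The machine has not reached a halting state after 23 steps.
The machine did not halt within the 23-step bound.

Answer: No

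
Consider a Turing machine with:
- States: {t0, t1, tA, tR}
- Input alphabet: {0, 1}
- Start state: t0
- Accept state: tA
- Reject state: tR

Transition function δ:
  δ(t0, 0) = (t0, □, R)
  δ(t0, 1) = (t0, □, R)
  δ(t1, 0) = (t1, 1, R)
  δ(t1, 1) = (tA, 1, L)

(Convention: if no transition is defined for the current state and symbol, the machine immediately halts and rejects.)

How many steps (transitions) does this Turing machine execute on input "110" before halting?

Execution trace:
Initial: [t0]110
Step 1: δ(t0, 1) = (t0, □, R) → □[t0]10
Step 2: δ(t0, 1) = (t0, □, R) → □□[t0]0
Step 3: δ(t0, 0) = (t0, □, R) → □□□[t0]□

No transition is defined for δ(t0, □). By convention the machine halts and rejects.

The machine executed 3 steps before halting.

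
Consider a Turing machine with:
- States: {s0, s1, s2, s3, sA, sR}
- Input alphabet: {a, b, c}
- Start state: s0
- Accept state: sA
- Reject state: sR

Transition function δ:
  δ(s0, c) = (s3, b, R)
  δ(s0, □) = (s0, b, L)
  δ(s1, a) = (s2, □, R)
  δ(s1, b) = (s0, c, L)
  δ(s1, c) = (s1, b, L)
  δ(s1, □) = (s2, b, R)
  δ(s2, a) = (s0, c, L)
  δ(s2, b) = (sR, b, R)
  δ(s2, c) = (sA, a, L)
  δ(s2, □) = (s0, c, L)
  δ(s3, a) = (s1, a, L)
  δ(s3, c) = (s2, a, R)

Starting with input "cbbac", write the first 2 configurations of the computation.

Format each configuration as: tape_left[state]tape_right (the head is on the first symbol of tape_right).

Transitions applied:
Step 1: δ(s0, c) = (s3, b, R)

The first 2 configurations are:
[s0]cbbac ⊢ b[s3]bbac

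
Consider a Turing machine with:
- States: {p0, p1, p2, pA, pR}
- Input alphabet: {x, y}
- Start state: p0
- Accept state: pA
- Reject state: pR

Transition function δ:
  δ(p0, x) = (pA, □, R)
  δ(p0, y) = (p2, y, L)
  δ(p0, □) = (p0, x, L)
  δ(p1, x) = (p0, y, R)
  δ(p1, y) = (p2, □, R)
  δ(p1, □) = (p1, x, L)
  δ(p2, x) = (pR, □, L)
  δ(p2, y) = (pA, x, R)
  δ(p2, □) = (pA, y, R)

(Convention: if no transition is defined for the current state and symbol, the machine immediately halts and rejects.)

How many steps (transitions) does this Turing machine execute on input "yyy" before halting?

Execution trace:
Initial: [p0]yyy
Step 1: δ(p0, y) = (p2, y, L) → [p2]□yyy
Step 2: δ(p2, □) = (pA, y, R) → y[pA]yyy

The machine reaches the accept state pA and halts.

The machine executed 2 steps before halting.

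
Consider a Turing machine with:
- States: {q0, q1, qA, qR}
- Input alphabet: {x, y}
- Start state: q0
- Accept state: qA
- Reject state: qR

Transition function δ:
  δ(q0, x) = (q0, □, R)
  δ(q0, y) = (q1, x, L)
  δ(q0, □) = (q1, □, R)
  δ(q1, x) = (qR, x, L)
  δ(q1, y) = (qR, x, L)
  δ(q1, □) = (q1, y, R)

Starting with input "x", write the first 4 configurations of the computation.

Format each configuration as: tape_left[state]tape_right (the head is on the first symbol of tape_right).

Transitions applied:
Step 1: δ(q0, x) = (q0, □, R)
Step 2: δ(q0, □) = (q1, □, R)
Step 3: δ(q1, □) = (q1, y, R)

The first 4 configurations are:
[q0]x ⊢ □[q0]□ ⊢ □□[q1]□ ⊢ □□y[q1]□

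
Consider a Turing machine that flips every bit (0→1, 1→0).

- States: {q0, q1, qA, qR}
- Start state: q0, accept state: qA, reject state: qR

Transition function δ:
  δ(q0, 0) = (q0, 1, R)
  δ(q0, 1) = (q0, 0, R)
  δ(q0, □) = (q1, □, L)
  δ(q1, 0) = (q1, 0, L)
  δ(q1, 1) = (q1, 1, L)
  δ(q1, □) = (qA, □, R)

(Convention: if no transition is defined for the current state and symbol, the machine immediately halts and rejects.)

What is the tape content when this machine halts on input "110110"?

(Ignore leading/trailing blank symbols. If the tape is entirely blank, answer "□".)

Execution trace:
Initial: [q0]110110
Step 1: δ(q0, 1) = (q0, 0, R) → 0[q0]10110
Step 2: δ(q0, 1) = (q0, 0, R) → 00[q0]0110
Step 3: δ(q0, 0) = (q0, 1, R) → 001[q0]110
Step 4: δ(q0, 1) = (q0, 0, R) → 0010[q0]10
Step 5: δ(q0, 1) = (q0, 0, R) → 00100[q0]0
Step 6: δ(q0, 0) = (q0, 1, R) → 001001[q0]□
Step 7: δ(q0, □) = (q1, □, L) → 00100[q1]1□
Step 8: δ(q1, 1) = (q1, 1, L) → 0010[q1]01□
Step 9: δ(q1, 0) = (q1, 0, L) → 001[q1]001□
Step 10: δ(q1, 0) = (q1, 0, L) → 00[q1]1001□
Step 11: δ(q1, 1) = (q1, 1, L) → 0[q1]01001□
Step 12: δ(q1, 0) = (q1, 0, L) → [q1]001001□
Step 13: δ(q1, 0) = (q1, 0, L) → [q1]□001001□
Step 14: δ(q1, □) = (qA, □, R) → □[qA]001001□

The machine reaches the accept state qA and halts.

Final tape (ignoring leading/trailing blanks): 001001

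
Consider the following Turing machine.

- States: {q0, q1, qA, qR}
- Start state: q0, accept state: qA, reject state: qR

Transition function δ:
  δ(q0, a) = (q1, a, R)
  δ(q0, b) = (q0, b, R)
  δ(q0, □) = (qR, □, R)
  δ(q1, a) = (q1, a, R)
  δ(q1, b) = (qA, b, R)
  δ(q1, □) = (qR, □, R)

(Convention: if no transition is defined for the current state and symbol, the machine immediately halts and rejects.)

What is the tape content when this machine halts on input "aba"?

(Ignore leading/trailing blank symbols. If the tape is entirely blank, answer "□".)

Execution trace:
Initial: [q0]aba
Step 1: δ(q0, a) = (q1, a, R) → a[q1]ba
Step 2: δ(q1, b) = (qA, b, R) → ab[qA]a

The machine reaches the accept state qA and halts.

Final tape (ignoring leading/trailing blanks): aba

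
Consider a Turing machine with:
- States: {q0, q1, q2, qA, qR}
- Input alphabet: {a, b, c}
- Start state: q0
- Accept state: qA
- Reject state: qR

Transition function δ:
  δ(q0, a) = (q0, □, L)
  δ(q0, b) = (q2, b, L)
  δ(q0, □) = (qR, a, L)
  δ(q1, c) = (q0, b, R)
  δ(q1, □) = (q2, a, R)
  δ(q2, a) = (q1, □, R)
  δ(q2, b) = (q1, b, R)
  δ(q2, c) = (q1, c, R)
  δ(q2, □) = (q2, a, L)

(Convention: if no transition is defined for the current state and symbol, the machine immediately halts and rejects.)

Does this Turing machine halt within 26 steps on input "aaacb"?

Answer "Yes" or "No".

Execution trace:
Initial: [q0]aaacb
Step 1: δ(q0, a) = (q0, □, L) → [q0]□□aacb
Step 2: δ(q0, □) = (qR, a, L) → [qR]□a□aacb

The machine reaches the reject state qR and halts.
The machine halted after 2 steps (within the 26-step bound).

Answer: Yes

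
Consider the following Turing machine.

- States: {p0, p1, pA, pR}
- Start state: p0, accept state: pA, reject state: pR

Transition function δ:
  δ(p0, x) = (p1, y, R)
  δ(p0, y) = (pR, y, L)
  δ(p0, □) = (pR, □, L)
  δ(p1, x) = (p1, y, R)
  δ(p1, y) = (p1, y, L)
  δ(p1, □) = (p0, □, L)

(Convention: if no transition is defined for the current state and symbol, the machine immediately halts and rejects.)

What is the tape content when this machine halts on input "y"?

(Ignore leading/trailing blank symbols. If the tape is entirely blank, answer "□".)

Execution trace:
Initial: [p0]y
Step 1: δ(p0, y) = (pR, y, L) → [pR]□y

The machine reaches the reject state pR and halts.

Final tape (ignoring leading/trailing blanks): y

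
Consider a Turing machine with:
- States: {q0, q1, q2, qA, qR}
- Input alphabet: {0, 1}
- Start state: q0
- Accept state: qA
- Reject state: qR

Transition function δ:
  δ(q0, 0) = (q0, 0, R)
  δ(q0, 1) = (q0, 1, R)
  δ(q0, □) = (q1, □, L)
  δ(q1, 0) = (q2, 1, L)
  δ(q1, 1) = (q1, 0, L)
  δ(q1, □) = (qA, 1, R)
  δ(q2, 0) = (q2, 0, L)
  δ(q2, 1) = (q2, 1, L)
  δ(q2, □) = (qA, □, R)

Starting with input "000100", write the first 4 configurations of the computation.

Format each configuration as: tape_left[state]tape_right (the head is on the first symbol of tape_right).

Transitions applied:
Step 1: δ(q0, 0) = (q0, 0, R)
Step 2: δ(q0, 0) = (q0, 0, R)
Step 3: δ(q0, 0) = (q0, 0, R)

The first 4 configurations are:
[q0]000100 ⊢ 0[q0]00100 ⊢ 00[q0]0100 ⊢ 000[q0]100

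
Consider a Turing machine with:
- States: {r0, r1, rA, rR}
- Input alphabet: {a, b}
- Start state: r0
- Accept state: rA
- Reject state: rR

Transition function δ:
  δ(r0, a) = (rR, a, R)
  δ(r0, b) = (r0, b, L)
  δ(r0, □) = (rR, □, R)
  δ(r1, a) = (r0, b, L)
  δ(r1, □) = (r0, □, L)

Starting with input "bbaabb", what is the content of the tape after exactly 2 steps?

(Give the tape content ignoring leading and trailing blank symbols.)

Execution trace:
Initial: [r0]bbaabb
Step 1: δ(r0, b) = (r0, b, L) → [r0]□bbaabb
Step 2: δ(r0, □) = (rR, □, R) → □[rR]bbaabb

The machine reaches the reject state rR and halts.

After 2 steps, the tape (ignoring leading/trailing blanks) is: bbaabb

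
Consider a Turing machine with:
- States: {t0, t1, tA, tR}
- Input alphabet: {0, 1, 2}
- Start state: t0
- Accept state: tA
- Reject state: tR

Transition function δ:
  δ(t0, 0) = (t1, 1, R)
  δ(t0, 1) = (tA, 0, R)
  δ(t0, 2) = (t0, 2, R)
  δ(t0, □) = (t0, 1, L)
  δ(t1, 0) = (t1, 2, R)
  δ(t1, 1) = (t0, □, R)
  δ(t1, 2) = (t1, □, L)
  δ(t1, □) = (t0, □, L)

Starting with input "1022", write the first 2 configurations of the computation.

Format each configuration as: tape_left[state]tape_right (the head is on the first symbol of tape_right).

Transitions applied:
Step 1: δ(t0, 1) = (tA, 0, R)

The first 2 configurations are:
[t0]1022 ⊢ 0[tA]022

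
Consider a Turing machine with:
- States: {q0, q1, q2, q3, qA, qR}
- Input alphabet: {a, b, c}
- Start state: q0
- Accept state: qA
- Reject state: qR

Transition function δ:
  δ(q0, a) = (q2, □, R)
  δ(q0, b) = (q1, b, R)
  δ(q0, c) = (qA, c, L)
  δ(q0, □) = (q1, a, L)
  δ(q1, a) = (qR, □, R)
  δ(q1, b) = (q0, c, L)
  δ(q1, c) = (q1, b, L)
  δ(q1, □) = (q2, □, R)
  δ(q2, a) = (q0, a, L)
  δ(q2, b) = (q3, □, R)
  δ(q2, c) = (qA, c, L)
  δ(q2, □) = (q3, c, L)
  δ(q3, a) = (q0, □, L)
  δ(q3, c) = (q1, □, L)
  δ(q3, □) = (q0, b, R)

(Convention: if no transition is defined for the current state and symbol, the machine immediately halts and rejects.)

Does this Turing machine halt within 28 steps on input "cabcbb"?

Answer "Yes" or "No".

Execution trace:
Initial: [q0]cabcbb
Step 1: δ(q0, c) = (qA, c, L) → [qA]□cabcbb

The machine reaches the accept state qA and halts.
The machine halted after 1 step (within the 28-step bound).

Answer: Yes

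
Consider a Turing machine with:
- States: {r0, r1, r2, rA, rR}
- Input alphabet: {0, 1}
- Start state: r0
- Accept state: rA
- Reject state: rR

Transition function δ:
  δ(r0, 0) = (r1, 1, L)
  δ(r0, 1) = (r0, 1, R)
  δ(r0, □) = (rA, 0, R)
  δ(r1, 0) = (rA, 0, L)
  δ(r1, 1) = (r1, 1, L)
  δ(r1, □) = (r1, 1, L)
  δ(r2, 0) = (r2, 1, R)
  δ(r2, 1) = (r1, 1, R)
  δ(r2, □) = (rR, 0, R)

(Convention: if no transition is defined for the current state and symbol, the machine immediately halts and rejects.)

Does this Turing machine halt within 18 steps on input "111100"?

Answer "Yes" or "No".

Execution trace:
Initial: [r0]111100
Step 1: δ(r0, 1) = (r0, 1, R) → 1[r0]11100
Step 2: δ(r0, 1) = (r0, 1, R) → 11[r0]1100
Step 3: δ(r0, 1) = (r0, 1, R) → 111[r0]100
Step 4: δ(r0, 1) = (r0, 1, R) → 1111[r0]00
Step 5: δ(r0, 0) = (r1, 1, L) → 111[r1]110
Step 6: δ(r1, 1) = (r1, 1, L) → 11[r1]1110
Step 7: δ(r1, 1) = (r1, 1, L) → 1[r1]11110
Step 8: δ(r1, 1) = (r1, 1, L) → [r1]111110
Step 9: δ(r1, 1) = (r1, 1, L) → [r1]□111110
Step 10: δ(r1, □) = (r1, 1, L) → [r1]□1111110
Step 11: δ(r1, □) = (r1, 1, L) → [r1]□11111110
Step 12: δ(r1, □) = (r1, 1, L) → [r1]□111111110
Step 13: δ(r1, □) = (r1, 1, L) → [r1]□1111111110
Step 14: δ(r1, □) = (r1, 1, L) → [r1]□11111111110
Step 15: δ(r1, □) = (r1, 1, L) → [r1]□111111111110
Step 16: δ(r1, □) = (r1, 1, L) → [r1]□1111111111110
Step 17: δ(r1, □) = (r1, 1, L) → [r1]□11111111111110
Step 18: δ(r1, □) = (r1, 1, L) → [r1]□111111111111110

The machine has not reached a halting state after 18 steps.
The machine did not halt within the 18-step bound.

Answer: No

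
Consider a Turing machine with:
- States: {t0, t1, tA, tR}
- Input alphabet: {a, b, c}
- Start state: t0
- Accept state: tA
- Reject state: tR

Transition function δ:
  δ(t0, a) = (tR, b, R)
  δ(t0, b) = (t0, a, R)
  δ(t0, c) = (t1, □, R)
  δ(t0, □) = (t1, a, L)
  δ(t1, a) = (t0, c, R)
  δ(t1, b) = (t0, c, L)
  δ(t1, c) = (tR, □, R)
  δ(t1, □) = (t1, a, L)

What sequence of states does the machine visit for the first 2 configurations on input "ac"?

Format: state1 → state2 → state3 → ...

Execution trace:
Initial: [t0]ac
Step 1: δ(t0, a) = (tR, b, R) → b[tR]c

The machine reaches the reject state tR and halts.

State sequence: t0 → tR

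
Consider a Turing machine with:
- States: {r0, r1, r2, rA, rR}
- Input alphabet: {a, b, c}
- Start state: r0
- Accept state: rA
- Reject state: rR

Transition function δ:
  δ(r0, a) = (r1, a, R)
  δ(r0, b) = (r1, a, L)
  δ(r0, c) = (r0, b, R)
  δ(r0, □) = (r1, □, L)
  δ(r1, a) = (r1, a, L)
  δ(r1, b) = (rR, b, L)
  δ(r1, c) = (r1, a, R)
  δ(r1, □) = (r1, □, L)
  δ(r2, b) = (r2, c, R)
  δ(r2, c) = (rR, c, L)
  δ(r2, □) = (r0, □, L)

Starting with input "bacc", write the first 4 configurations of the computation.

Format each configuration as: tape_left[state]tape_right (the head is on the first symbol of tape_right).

Transitions applied:
Step 1: δ(r0, b) = (r1, a, L)
Step 2: δ(r1, □) = (r1, □, L)
Step 3: δ(r1, □) = (r1, □, L)

The first 4 configurations are:
[r0]bacc ⊢ [r1]□aacc ⊢ [r1]□□aacc ⊢ [r1]□□□aacc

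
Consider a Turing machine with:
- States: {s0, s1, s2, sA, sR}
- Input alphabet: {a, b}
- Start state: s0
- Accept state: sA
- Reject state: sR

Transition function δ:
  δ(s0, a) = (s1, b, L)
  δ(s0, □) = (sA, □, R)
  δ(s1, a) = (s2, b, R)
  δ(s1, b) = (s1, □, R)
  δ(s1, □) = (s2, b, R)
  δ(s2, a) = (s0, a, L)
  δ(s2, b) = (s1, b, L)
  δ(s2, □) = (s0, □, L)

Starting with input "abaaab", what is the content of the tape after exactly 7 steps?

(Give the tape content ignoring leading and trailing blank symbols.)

Execution trace:
Initial: [s0]abaaab
Step 1: δ(s0, a) = (s1, b, L) → [s1]□bbaaab
Step 2: δ(s1, □) = (s2, b, R) → b[s2]bbaaab
Step 3: δ(s2, b) = (s1, b, L) → [s1]bbbaaab
Step 4: δ(s1, b) = (s1, □, R) → □[s1]bbaaab
Step 5: δ(s1, b) = (s1, □, R) → □□[s1]baaab
Step 6: δ(s1, b) = (s1, □, R) → □□□[s1]aaab
Step 7: δ(s1, a) = (s2, b, R) → □□□b[s2]aab

After 7 steps, the tape (ignoring leading/trailing blanks) is: baab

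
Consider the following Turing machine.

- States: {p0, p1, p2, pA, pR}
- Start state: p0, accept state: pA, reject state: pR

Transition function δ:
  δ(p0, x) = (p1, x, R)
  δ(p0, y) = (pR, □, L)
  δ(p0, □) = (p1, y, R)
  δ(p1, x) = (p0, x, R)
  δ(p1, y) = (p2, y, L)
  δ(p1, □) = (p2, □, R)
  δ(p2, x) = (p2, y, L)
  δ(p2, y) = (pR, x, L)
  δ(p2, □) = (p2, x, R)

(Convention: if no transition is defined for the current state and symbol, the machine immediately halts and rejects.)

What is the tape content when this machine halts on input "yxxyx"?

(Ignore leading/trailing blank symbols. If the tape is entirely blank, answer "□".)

Execution trace:
Initial: [p0]yxxyx
Step 1: δ(p0, y) = (pR, □, L) → [pR]□□xxyx

The machine reaches the reject state pR and halts.

Final tape (ignoring leading/trailing blanks): xxyx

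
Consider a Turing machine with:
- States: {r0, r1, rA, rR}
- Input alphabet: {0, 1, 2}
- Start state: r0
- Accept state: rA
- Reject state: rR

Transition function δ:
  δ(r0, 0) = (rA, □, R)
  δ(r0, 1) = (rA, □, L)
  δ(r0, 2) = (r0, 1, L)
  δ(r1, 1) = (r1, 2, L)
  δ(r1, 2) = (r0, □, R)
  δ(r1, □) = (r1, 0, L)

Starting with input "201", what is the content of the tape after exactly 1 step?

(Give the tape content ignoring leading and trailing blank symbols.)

Execution trace:
Initial: [r0]201
Step 1: δ(r0, 2) = (r0, 1, L) → [r0]□101

No transition is defined for δ(r0, □). By convention the machine halts and rejects.

After 1 step, the tape (ignoring leading/trailing blanks) is: 101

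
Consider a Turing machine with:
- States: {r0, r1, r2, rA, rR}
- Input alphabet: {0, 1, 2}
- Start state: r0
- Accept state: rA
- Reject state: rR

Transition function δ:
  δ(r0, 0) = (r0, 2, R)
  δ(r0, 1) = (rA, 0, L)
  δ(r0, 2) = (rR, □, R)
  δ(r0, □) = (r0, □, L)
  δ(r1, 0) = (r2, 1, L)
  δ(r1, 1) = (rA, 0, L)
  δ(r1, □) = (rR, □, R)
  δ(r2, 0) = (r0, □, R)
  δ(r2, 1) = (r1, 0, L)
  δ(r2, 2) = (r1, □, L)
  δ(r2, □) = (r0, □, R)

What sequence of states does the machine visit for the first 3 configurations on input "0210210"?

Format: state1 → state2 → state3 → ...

Execution trace:
Initial: [r0]0210210
Step 1: δ(r0, 0) = (r0, 2, R) → 2[r0]210210
Step 2: δ(r0, 2) = (rR, □, R) → 2□[rR]10210

The machine reaches the reject state rR and halts.

State sequence: r0 → r0 → rR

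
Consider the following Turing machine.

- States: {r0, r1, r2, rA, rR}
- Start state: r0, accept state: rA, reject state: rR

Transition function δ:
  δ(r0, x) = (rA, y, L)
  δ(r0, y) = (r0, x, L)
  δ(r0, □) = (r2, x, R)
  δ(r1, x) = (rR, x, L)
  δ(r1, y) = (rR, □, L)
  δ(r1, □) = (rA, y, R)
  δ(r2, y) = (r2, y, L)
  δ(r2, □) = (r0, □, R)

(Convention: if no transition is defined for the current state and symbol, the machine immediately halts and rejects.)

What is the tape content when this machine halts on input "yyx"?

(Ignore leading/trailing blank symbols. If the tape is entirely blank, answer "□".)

Execution trace:
Initial: [r0]yyx
Step 1: δ(r0, y) = (r0, x, L) → [r0]□xyx
Step 2: δ(r0, □) = (r2, x, R) → x[r2]xyx

No transition is defined for δ(r2, x). By convention the machine halts and rejects.

Final tape (ignoring leading/trailing blanks): xxyx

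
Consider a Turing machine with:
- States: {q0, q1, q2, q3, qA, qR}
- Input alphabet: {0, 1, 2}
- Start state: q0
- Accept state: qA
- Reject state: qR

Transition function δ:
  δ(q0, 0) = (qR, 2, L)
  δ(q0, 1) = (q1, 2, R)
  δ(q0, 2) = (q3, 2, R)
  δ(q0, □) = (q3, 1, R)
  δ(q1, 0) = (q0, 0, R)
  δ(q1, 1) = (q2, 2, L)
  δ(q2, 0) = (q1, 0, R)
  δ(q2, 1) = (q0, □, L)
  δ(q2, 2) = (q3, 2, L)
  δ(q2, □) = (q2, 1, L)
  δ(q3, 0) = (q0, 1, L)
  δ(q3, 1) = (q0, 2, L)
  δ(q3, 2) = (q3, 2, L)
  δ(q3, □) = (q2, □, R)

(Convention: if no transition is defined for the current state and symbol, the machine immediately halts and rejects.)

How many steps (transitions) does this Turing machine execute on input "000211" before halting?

Execution trace:
Initial: [q0]000211
Step 1: δ(q0, 0) = (qR, 2, L) → [qR]□200211

The machine reaches the reject state qR and halts.

The machine executed 1 step before halting.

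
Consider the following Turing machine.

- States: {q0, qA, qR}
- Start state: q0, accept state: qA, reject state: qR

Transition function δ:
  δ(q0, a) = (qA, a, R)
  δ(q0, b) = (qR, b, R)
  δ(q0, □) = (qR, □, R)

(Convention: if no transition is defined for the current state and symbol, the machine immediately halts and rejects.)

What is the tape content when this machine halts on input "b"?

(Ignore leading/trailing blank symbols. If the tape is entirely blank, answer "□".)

Execution trace:
Initial: [q0]b
Step 1: δ(q0, b) = (qR, b, R) → b[qR]□

The machine reaches the reject state qR and halts.

Final tape (ignoring leading/trailing blanks): b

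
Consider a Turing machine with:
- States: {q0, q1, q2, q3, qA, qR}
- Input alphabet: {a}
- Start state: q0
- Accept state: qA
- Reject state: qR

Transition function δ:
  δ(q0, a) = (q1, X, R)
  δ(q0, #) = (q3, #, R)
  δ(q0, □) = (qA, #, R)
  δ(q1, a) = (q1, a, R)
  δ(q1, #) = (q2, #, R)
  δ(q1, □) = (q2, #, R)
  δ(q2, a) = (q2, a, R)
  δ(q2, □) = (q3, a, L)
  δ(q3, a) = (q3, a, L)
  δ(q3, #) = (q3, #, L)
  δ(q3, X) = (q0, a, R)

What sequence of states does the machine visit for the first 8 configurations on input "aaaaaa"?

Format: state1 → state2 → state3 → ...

Execution trace:
Initial: [q0]aaaaaa
Step 1: δ(q0, a) = (q1, X, R) → X[q1]aaaaa
Step 2: δ(q1, a) = (q1, a, R) → Xa[q1]aaaa
Step 3: δ(q1, a) = (q1, a, R) → Xaa[q1]aaa
Step 4: δ(q1, a) = (q1, a, R) → Xaaa[q1]aa
Step 5: δ(q1, a) = (q1, a, R) → Xaaaa[q1]a
Step 6: δ(q1, a) = (q1, a, R) → Xaaaaa[q1]□
Step 7: δ(q1, □) = (q2, #, R) → Xaaaaa#[q2]□

State sequence: q0 → q1 → q1 → q1 → q1 → q1 → q1 → q2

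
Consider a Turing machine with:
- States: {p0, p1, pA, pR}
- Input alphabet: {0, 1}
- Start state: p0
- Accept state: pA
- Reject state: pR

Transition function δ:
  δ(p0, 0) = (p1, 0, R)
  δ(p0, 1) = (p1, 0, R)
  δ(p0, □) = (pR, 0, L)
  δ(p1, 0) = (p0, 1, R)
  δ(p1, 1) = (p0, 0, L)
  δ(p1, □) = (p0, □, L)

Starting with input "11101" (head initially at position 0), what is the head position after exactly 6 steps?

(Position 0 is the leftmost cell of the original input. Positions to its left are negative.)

Execution trace (head position shown):
Step 0: [p0]11101  (head at position 0)
Step 1: move right → 0[p1]1101  (head at position 1)
Step 2: move left → [p0]00101  (head at position 0)
Step 3: move right → 0[p1]0101  (head at position 1)
Step 4: move right → 01[p0]101  (head at position 2)
Step 5: move right → 010[p1]01  (head at position 3)
Step 6: move right → 0101[p0]1  (head at position 4)

After 6 steps, the head is at position 4.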